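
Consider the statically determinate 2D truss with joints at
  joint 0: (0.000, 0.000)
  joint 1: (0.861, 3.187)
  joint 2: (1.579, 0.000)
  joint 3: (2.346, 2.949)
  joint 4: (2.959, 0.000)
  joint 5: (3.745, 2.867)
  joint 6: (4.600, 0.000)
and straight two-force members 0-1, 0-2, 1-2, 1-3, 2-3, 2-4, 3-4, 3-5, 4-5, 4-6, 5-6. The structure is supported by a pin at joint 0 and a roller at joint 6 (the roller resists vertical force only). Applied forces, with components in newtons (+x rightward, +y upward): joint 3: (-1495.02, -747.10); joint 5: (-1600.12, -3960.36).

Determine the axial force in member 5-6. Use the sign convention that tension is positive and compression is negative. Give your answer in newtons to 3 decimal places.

-1721.330

N=7 nodes, M=11 members, R=3 reactions → 2N=14, M+R=14
member 0 (0-1): L=3.3013, (cx,cy)=(0.2608,0.9654)
member 1 (0-2): L=1.5790, (cx,cy)=(1.0000,0.0000)
member 2 (1-2): L=3.2669, (cx,cy)=(0.2198,-0.9755)
member 3 (1-3): L=1.5040, (cx,cy)=(0.9874,-0.1582)
member 4 (2-3): L=3.0471, (cx,cy)=(0.2517,0.9678)
member 5 (2-4): L=1.3800, (cx,cy)=(1.0000,0.0000)
member 6 (3-4): L=3.0120, (cx,cy)=(0.2035,-0.9791)
member 7 (3-5): L=1.4014, (cx,cy)=(0.9983,-0.0585)
member 8 (4-5): L=2.9728, (cx,cy)=(0.2644,0.9644)
member 9 (4-6): L=1.6410, (cx,cy)=(1.0000,0.0000)
member 10 (5-6): L=2.9918, (cx,cy)=(0.2858,-0.9583)
solve A·x = −loads:
  F[0-1] = -3167.5476 N (compression)
  F[0-2] = -2269.0124 N (compression)
  F[1-2] = +3392.7876 N (tension)
  F[1-3] = -1591.8590 N (compression)
  F[2-3] = -3419.9472 N (compression)
  F[2-4] = -662.4920 N (compression)
  F[3-4] = +2446.1508 N (tension)
  F[3-5] = -1437.9242 N (compression)
  F[4-5] = -2483.3291 N (compression)
  F[4-6] = +491.9279 N (tension)
  F[5-6] = -1721.3301 N (compression)
  Rx@0 = +3095.1400 N
  Ry@0 = +3057.9194 N
  Ry@6 = +1649.5406 N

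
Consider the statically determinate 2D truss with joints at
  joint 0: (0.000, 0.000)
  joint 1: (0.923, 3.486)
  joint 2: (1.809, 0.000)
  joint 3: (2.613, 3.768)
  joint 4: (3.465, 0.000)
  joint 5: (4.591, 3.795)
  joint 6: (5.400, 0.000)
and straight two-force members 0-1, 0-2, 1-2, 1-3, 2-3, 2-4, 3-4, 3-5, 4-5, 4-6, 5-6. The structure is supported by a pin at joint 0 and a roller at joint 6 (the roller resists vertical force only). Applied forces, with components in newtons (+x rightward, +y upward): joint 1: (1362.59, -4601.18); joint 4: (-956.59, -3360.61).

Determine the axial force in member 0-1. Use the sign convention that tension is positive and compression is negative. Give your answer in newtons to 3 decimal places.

-4281.946

N=7 nodes, M=11 members, R=3 reactions → 2N=14, M+R=14
member 0 (0-1): L=3.6061, (cx,cy)=(0.2560,0.9667)
member 1 (0-2): L=1.8090, (cx,cy)=(1.0000,0.0000)
member 2 (1-2): L=3.5968, (cx,cy)=(0.2463,-0.9692)
member 3 (1-3): L=1.7134, (cx,cy)=(0.9864,0.1646)
member 4 (2-3): L=3.8528, (cx,cy)=(0.2087,0.9780)
member 5 (2-4): L=1.6560, (cx,cy)=(1.0000,0.0000)
member 6 (3-4): L=3.8631, (cx,cy)=(0.2205,-0.9754)
member 7 (3-5): L=1.9782, (cx,cy)=(0.9999,0.0136)
member 8 (4-5): L=3.9585, (cx,cy)=(0.2844,0.9587)
member 9 (4-6): L=1.9350, (cx,cy)=(1.0000,0.0000)
member 10 (5-6): L=3.8803, (cx,cy)=(0.2085,-0.9780)
solve A·x = −loads:
  F[0-1] = -4281.9456 N (compression)
  F[0-2] = +1501.9791 N (tension)
  F[1-2] = -863.2339 N (compression)
  F[1-3] = -2276.9832 N (compression)
  F[2-3] = +855.4683 N (tension)
  F[2-4] = +1110.8229 N (tension)
  F[3-4] = -500.9168 N (compression)
  F[3-5] = -1957.1196 N (compression)
  F[4-5] = +4015.0501 N (tension)
  F[4-6] = +814.8580 N (tension)
  F[5-6] = -3908.3688 N (compression)
  Rx@0 = -406.0000 N
  Ry@0 = +4139.3101 N
  Ry@6 = +3822.4799 N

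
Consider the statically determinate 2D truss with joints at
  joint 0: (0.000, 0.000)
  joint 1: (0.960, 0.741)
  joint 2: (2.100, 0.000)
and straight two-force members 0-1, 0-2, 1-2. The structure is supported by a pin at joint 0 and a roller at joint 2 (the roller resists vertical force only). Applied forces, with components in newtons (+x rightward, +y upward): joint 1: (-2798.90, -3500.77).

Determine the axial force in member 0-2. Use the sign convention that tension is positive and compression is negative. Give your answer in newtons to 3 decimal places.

N=3 nodes, M=3 members, R=3 reactions → 2N=6, M+R=6
member 0 (0-1): L=1.2127, (cx,cy)=(0.7916,0.6110)
member 1 (0-2): L=2.1000, (cx,cy)=(1.0000,0.0000)
member 2 (1-2): L=1.3597, (cx,cy)=(0.8384,-0.5450)
solve A·x = −loads:
  F[0-1] = -4726.5332 N (compression)
  F[0-2] = +942.6771 N (tension)
  F[1-2] = -1124.3179 N (compression)
  Rx@0 = +2798.9000 N
  Ry@0 = +2888.0299 N
  Ry@2 = +612.7401 N

942.677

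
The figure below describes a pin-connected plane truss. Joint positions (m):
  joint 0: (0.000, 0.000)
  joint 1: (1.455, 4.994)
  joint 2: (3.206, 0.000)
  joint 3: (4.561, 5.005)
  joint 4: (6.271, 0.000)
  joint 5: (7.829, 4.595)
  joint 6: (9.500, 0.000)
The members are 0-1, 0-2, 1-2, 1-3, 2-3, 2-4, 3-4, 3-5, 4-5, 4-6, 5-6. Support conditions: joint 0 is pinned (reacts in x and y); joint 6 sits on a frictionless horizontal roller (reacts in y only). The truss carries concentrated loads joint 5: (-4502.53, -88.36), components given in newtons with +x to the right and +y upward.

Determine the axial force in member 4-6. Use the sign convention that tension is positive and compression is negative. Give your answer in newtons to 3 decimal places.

-765.491

N=7 nodes, M=11 members, R=3 reactions → 2N=14, M+R=14
member 0 (0-1): L=5.2016, (cx,cy)=(0.2797,0.9601)
member 1 (0-2): L=3.2060, (cx,cy)=(1.0000,0.0000)
member 2 (1-2): L=5.2921, (cx,cy)=(0.3309,-0.9437)
member 3 (1-3): L=3.1060, (cx,cy)=(1.0000,0.0035)
member 4 (2-3): L=5.1852, (cx,cy)=(0.2613,0.9653)
member 5 (2-4): L=3.0650, (cx,cy)=(1.0000,0.0000)
member 6 (3-4): L=5.2891, (cx,cy)=(0.3233,-0.9463)
member 7 (3-5): L=3.2936, (cx,cy)=(0.9922,-0.1245)
member 8 (4-5): L=4.8519, (cx,cy)=(0.3211,0.9470)
member 9 (4-6): L=3.2290, (cx,cy)=(1.0000,0.0000)
member 10 (5-6): L=4.8894, (cx,cy)=(0.3418,-0.9398)
solve A·x = −loads:
  F[0-1] = -2284.5395 N (compression)
  F[0-2] = -3863.4998 N (compression)
  F[1-2] = +2318.9794 N (tension)
  F[1-3] = -1406.3249 N (compression)
  F[2-3] = -2267.1436 N (compression)
  F[2-4] = -2503.7597 N (compression)
  F[3-4] = +2698.4914 N (tension)
  F[3-5] = -2893.7252 N (compression)
  F[4-5] = -2696.3570 N (compression)
  F[4-6] = -765.4906 N (compression)
  F[5-6] = +2239.8519 N (tension)
  Rx@0 = +4502.5300 N
  Ry@0 = +2193.3447 N
  Ry@6 = -2104.9847 N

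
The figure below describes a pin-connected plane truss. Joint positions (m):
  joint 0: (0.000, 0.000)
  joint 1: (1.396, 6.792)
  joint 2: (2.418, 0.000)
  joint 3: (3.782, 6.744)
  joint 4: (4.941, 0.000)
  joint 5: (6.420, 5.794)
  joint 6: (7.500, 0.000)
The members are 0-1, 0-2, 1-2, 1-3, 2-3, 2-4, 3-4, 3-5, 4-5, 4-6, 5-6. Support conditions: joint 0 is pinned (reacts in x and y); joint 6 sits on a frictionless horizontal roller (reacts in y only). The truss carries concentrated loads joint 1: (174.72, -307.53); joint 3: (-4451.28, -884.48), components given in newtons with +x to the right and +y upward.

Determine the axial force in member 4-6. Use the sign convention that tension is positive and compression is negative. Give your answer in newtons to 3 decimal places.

-622.782

N=7 nodes, M=11 members, R=3 reactions → 2N=14, M+R=14
member 0 (0-1): L=6.9340, (cx,cy)=(0.2013,0.9795)
member 1 (0-2): L=2.4180, (cx,cy)=(1.0000,0.0000)
member 2 (1-2): L=6.8685, (cx,cy)=(0.1488,-0.9889)
member 3 (1-3): L=2.3865, (cx,cy)=(0.9998,-0.0201)
member 4 (2-3): L=6.8806, (cx,cy)=(0.1982,0.9802)
member 5 (2-4): L=2.5230, (cx,cy)=(1.0000,0.0000)
member 6 (3-4): L=6.8429, (cx,cy)=(0.1694,-0.9856)
member 7 (3-5): L=2.8038, (cx,cy)=(0.9409,-0.3388)
member 8 (4-5): L=5.9798, (cx,cy)=(0.2473,0.9689)
member 9 (4-6): L=2.5590, (cx,cy)=(1.0000,0.0000)
member 10 (5-6): L=5.8938, (cx,cy)=(0.1832,-0.9831)
solve A·x = −loads:
  F[0-1] = -4627.8796 N (compression)
  F[0-2] = -3344.8412 N (compression)
  F[1-2] = +4308.7104 N (tension)
  F[1-3] = -1747.9117 N (compression)
  F[2-3] = -4347.0183 N (compression)
  F[2-4] = -1841.9697 N (compression)
  F[3-4] = +2896.2809 N (tension)
  F[3-5] = +1436.3768 N (tension)
  F[4-5] = -2945.9649 N (compression)
  F[4-6] = -622.7818 N (compression)
  F[5-6] = +3398.6568 N (tension)
  Rx@0 = +4276.5600 N
  Ry@0 = +4533.1192 N
  Ry@6 = -3341.1092 N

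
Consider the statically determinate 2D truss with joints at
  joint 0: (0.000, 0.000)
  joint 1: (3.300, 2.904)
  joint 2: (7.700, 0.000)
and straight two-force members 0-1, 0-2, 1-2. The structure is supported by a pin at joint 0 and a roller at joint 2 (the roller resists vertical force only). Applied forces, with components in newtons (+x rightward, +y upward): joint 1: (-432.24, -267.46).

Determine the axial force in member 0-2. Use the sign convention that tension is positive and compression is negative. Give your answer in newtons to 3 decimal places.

-73.319

N=3 nodes, M=3 members, R=3 reactions → 2N=6, M+R=6
member 0 (0-1): L=4.3958, (cx,cy)=(0.7507,0.6606)
member 1 (0-2): L=7.7000, (cx,cy)=(1.0000,0.0000)
member 2 (1-2): L=5.2719, (cx,cy)=(0.8346,-0.5508)
solve A·x = −loads:
  F[0-1] = -478.1065 N (compression)
  F[0-2] = -73.3190 N (compression)
  F[1-2] = +87.8482 N (tension)
  Rx@0 = +432.2400 N
  Ry@0 = +315.8505 N
  Ry@2 = -48.3905 N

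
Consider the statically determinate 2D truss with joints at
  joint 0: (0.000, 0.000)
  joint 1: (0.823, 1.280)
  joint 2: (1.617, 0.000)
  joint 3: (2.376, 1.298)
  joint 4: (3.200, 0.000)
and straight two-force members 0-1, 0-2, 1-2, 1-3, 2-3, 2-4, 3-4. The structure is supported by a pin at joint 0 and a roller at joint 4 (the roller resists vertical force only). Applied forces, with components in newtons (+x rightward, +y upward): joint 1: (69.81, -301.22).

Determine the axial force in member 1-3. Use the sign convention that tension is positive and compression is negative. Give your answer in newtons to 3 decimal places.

-129.421

N=5 nodes, M=7 members, R=3 reactions → 2N=10, M+R=10
member 0 (0-1): L=1.5218, (cx,cy)=(0.5408,0.8411)
member 1 (0-2): L=1.6170, (cx,cy)=(1.0000,0.0000)
member 2 (1-2): L=1.5063, (cx,cy)=(0.5271,-0.8498)
member 3 (1-3): L=1.5531, (cx,cy)=(0.9999,0.0116)
member 4 (2-3): L=1.5036, (cx,cy)=(0.5048,0.8632)
member 5 (2-4): L=1.5830, (cx,cy)=(1.0000,0.0000)
member 6 (3-4): L=1.5375, (cx,cy)=(0.5359,-0.8443)
solve A·x = −loads:
  F[0-1] = -232.8114 N (compression)
  F[0-2] = +195.7200 N (tension)
  F[1-2] = -125.7896 N (compression)
  F[1-3] = -129.4210 N (compression)
  F[2-3] = +123.8277 N (tension)
  F[2-4] = +66.9065 N (tension)
  F[3-4] = -124.8374 N (compression)
  Rx@0 = -69.8100 N
  Ry@0 = +195.8260 N
  Ry@4 = +105.3940 N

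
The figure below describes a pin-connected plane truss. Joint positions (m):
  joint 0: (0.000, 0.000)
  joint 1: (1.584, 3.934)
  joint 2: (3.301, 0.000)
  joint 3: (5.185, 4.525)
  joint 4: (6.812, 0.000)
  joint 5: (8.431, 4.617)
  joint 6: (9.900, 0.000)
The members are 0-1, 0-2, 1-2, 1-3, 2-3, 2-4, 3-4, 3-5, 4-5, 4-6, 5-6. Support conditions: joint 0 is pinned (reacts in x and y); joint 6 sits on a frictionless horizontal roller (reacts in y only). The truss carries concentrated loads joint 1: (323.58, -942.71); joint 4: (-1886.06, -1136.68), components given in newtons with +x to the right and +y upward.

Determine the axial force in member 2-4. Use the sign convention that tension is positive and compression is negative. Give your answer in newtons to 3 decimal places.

-1188.646

N=7 nodes, M=11 members, R=3 reactions → 2N=14, M+R=14
member 0 (0-1): L=4.2409, (cx,cy)=(0.3735,0.9276)
member 1 (0-2): L=3.3010, (cx,cy)=(1.0000,0.0000)
member 2 (1-2): L=4.2924, (cx,cy)=(0.4000,-0.9165)
member 3 (1-3): L=3.6492, (cx,cy)=(0.9868,0.1620)
member 4 (2-3): L=4.9015, (cx,cy)=(0.3844,0.9232)
member 5 (2-4): L=3.5110, (cx,cy)=(1.0000,0.0000)
member 6 (3-4): L=4.8086, (cx,cy)=(0.3384,-0.9410)
member 7 (3-5): L=3.2473, (cx,cy)=(0.9996,0.0283)
member 8 (4-5): L=4.8926, (cx,cy)=(0.3309,0.9437)
member 9 (4-6): L=3.0880, (cx,cy)=(1.0000,0.0000)
member 10 (5-6): L=4.8451, (cx,cy)=(0.3032,-0.9529)
solve A·x = −loads:
  F[0-1] = -1097.2564 N (compression)
  F[0-2] = -1152.6506 N (compression)
  F[1-2] = -46.0530 N (compression)
  F[1-3] = -724.5530 N (compression)
  F[2-3] = +45.7203 N (tension)
  F[2-4] = -1188.6458 N (compression)
  F[3-4] = +58.2468 N (tension)
  F[3-5] = -717.4100 N (compression)
  F[4-5] = +1146.4555 N (tension)
  F[4-6] = +337.7534 N (tension)
  F[5-6] = -1113.9802 N (compression)
  Rx@0 = +1562.4800 N
  Ry@0 = +1017.8465 N
  Ry@6 = +1061.5435 N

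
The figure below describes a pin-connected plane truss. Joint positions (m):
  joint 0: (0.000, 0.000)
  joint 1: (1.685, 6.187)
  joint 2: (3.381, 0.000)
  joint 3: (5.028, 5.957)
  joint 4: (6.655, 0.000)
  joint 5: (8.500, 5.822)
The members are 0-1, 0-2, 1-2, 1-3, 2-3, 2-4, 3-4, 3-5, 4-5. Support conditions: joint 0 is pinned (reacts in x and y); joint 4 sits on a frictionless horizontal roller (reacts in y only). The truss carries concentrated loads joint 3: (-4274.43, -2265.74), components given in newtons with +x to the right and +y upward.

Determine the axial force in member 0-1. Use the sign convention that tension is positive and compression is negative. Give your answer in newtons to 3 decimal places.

-4539.568

N=6 nodes, M=9 members, R=3 reactions → 2N=12, M+R=12
member 0 (0-1): L=6.4123, (cx,cy)=(0.2628,0.9649)
member 1 (0-2): L=3.3810, (cx,cy)=(1.0000,0.0000)
member 2 (1-2): L=6.4152, (cx,cy)=(0.2644,-0.9644)
member 3 (1-3): L=3.3509, (cx,cy)=(0.9976,-0.0686)
member 4 (2-3): L=6.1805, (cx,cy)=(0.2665,0.9638)
member 5 (2-4): L=3.2740, (cx,cy)=(1.0000,0.0000)
member 6 (3-4): L=6.1752, (cx,cy)=(0.2635,-0.9647)
member 7 (3-5): L=3.4746, (cx,cy)=(0.9992,-0.0389)
member 8 (4-5): L=6.1073, (cx,cy)=(0.3021,0.9533)
solve A·x = −loads:
  F[0-1] = -4539.5684 N (compression)
  F[0-2] = -3081.5481 N (compression)
  F[1-2] = +4715.6558 N (tension)
  F[1-3] = -2445.3278 N (compression)
  F[2-3] = -4718.5026 N (compression)
  F[2-4] = -577.4651 N (compression)
  F[3-4] = +2191.7374 N (tension)
  F[3-5] = -0.0000 N (tension)
  F[4-5] = +0.0000 N (tension)
  Rx@0 = +4274.4300 N
  Ry@0 = +4380.0358 N
  Ry@4 = -2114.2958 N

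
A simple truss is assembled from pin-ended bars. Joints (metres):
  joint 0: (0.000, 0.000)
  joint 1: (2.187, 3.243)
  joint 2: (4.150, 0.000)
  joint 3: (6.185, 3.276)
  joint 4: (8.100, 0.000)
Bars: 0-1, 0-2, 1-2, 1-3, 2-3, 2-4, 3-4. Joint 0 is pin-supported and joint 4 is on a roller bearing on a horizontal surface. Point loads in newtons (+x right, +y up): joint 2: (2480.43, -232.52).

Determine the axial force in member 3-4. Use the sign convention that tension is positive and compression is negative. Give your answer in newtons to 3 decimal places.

N=5 nodes, M=7 members, R=3 reactions → 2N=10, M+R=10
member 0 (0-1): L=3.9115, (cx,cy)=(0.5591,0.8291)
member 1 (0-2): L=4.1500, (cx,cy)=(1.0000,0.0000)
member 2 (1-2): L=3.7908, (cx,cy)=(0.5178,-0.8555)
member 3 (1-3): L=3.9981, (cx,cy)=(1.0000,0.0083)
member 4 (2-3): L=3.8566, (cx,cy)=(0.5277,0.8495)
member 5 (2-4): L=3.9500, (cx,cy)=(1.0000,0.0000)
member 6 (3-4): L=3.7947, (cx,cy)=(0.5047,-0.8633)
solve A·x = −loads:
  F[0-1] = -136.7639 N (compression)
  F[0-2] = +2556.8970 N (tension)
  F[1-2] = +131.1510 N (tension)
  F[1-3] = -144.3856 N (compression)
  F[2-3] = +141.6471 N (tension)
  F[2-4] = +69.6383 N (tension)
  F[3-4] = -137.9913 N (compression)
  Rx@0 = -2480.4300 N
  Ry@0 = +113.3894 N
  Ry@4 = +119.1306 N

-137.991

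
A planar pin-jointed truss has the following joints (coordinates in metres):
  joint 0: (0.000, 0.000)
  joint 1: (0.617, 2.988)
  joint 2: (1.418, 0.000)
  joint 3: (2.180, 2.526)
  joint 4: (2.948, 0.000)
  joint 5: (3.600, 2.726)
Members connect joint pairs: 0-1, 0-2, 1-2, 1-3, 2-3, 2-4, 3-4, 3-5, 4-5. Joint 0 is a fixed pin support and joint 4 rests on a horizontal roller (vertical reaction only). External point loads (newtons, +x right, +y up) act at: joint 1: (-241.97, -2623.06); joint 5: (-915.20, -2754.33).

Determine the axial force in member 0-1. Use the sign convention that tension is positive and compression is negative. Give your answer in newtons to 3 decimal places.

N=6 nodes, M=9 members, R=3 reactions → 2N=12, M+R=12
member 0 (0-1): L=3.0510, (cx,cy)=(0.2022,0.9793)
member 1 (0-2): L=1.4180, (cx,cy)=(1.0000,0.0000)
member 2 (1-2): L=3.0935, (cx,cy)=(0.2589,-0.9659)
member 3 (1-3): L=1.6299, (cx,cy)=(0.9590,-0.2835)
member 4 (2-3): L=2.6384, (cx,cy)=(0.2888,0.9574)
member 5 (2-4): L=1.5300, (cx,cy)=(1.0000,0.0000)
member 6 (3-4): L=2.6402, (cx,cy)=(0.2909,-0.9568)
member 7 (3-5): L=1.4340, (cx,cy)=(0.9902,0.1395)
member 8 (4-5): L=2.8029, (cx,cy)=(0.2326,0.9726)
solve A·x = −loads:
  F[0-1] = -2610.3686 N (compression)
  F[0-2] = -629.2849 N (compression)
  F[1-2] = +20.1129 N (tension)
  F[1-3] = -303.5744 N (compression)
  F[2-3] = -20.2917 N (compression)
  F[2-4] = -618.2167 N (compression)
  F[3-4] = -108.7004 N (compression)
  F[3-5] = -267.9825 N (compression)
  F[4-5] = -2793.5875 N (compression)
  Rx@0 = +1157.1700 N
  Ry@0 = +2556.4353 N
  Ry@4 = +2820.9547 N

-2610.369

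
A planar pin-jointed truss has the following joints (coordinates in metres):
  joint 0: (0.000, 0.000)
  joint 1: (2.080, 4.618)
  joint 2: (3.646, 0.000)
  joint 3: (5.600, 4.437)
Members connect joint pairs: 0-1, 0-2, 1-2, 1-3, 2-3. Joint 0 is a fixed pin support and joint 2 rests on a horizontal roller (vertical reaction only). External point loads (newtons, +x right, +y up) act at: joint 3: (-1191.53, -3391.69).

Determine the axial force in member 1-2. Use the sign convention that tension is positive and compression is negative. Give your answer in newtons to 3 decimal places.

-404.282

N=4 nodes, M=5 members, R=3 reactions → 2N=8, M+R=8
member 0 (0-1): L=5.0648, (cx,cy)=(0.4107,0.9118)
member 1 (0-2): L=3.6460, (cx,cy)=(1.0000,0.0000)
member 2 (1-2): L=4.8763, (cx,cy)=(0.3211,-0.9470)
member 3 (1-3): L=3.5247, (cx,cy)=(0.9987,-0.0514)
member 4 (2-3): L=4.8482, (cx,cy)=(0.4030,0.9152)
solve A·x = −loads:
  F[0-1] = +403.2494 N (tension)
  F[0-2] = -1357.1351 N (compression)
  F[1-2] = -404.2815 N (compression)
  F[1-3] = +295.8285 N (tension)
  F[2-3] = -3689.4195 N (compression)
  Rx@0 = +1191.5300 N
  Ry@0 = -367.6752 N
  Ry@2 = +3759.3652 N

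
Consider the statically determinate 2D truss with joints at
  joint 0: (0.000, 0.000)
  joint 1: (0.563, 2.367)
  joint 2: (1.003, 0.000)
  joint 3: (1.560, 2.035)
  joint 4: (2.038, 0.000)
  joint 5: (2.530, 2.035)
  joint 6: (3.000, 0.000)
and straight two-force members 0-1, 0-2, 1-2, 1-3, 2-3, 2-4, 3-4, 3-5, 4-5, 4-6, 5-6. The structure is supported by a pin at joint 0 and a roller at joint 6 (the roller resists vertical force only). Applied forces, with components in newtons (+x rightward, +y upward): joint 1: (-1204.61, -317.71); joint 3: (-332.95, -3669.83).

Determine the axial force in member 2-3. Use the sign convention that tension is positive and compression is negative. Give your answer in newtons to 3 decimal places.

-3017.381

N=7 nodes, M=11 members, R=3 reactions → 2N=14, M+R=14
member 0 (0-1): L=2.4330, (cx,cy)=(0.2314,0.9729)
member 1 (0-2): L=1.0030, (cx,cy)=(1.0000,0.0000)
member 2 (1-2): L=2.4075, (cx,cy)=(0.1828,-0.9832)
member 3 (1-3): L=1.0508, (cx,cy)=(0.9488,-0.3159)
member 4 (2-3): L=2.1099, (cx,cy)=(0.2640,0.9645)
member 5 (2-4): L=1.0350, (cx,cy)=(1.0000,0.0000)
member 6 (3-4): L=2.0904, (cx,cy)=(0.2287,-0.9735)
member 7 (3-5): L=0.9700, (cx,cy)=(1.0000,0.0000)
member 8 (4-5): L=2.0936, (cx,cy)=(0.2350,0.9720)
member 9 (4-6): L=0.9620, (cx,cy)=(1.0000,0.0000)
member 10 (5-6): L=2.0886, (cx,cy)=(0.2250,-0.9744)
solve A·x = −loads:
  F[0-1] = -3285.0524 N (compression)
  F[0-2] = -777.4046 N (compression)
  F[1-2] = +2960.1886 N (tension)
  F[1-3] = -101.7573 N (compression)
  F[2-3] = -3017.3809 N (compression)
  F[2-4] = +560.1825 N (tension)
  F[3-4] = -813.1924 N (compression)
  F[3-5] = -374.2330 N (compression)
  F[4-5] = +814.4550 N (tension)
  F[4-6] = +182.8373 N (tension)
  F[5-6] = -812.4864 N (compression)
  Rx@0 = +1537.5600 N
  Ry@0 = +3195.8932 N
  Ry@6 = +791.6468 N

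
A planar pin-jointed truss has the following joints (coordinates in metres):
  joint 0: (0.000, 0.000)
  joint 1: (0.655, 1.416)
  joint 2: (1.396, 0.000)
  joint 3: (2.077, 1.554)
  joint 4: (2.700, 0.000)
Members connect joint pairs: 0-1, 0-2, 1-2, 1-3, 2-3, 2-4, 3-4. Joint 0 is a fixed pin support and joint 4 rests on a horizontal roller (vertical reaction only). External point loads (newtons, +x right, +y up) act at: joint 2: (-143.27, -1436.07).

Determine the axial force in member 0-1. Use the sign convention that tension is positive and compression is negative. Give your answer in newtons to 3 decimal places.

N=5 nodes, M=7 members, R=3 reactions → 2N=10, M+R=10
member 0 (0-1): L=1.5602, (cx,cy)=(0.4198,0.9076)
member 1 (0-2): L=1.3960, (cx,cy)=(1.0000,0.0000)
member 2 (1-2): L=1.5982, (cx,cy)=(0.4637,-0.8860)
member 3 (1-3): L=1.4287, (cx,cy)=(0.9953,0.0966)
member 4 (2-3): L=1.6967, (cx,cy)=(0.4014,0.9159)
member 5 (2-4): L=1.3040, (cx,cy)=(1.0000,0.0000)
member 6 (3-4): L=1.6742, (cx,cy)=(0.3721,-0.9282)
solve A·x = −loads:
  F[0-1] = -764.1765 N (compression)
  F[0-2] = +177.5545 N (tension)
  F[1-2] = +711.5206 N (tension)
  F[1-3] = -653.7825 N (compression)
  F[2-3] = +879.6156 N (tension)
  F[2-4] = +297.6695 N (tension)
  F[3-4] = -799.9471 N (compression)
  Rx@0 = +143.2700 N
  Ry@0 = +693.5686 N
  Ry@4 = +742.5014 N

-764.177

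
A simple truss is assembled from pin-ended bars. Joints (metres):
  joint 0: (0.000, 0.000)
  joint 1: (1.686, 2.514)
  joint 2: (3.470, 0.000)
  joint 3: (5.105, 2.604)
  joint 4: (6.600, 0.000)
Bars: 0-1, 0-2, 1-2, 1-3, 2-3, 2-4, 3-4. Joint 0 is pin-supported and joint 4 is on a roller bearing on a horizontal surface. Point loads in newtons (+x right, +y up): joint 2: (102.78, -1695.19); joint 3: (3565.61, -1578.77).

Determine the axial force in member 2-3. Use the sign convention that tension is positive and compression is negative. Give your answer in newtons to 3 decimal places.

N=5 nodes, M=7 members, R=3 reactions → 2N=10, M+R=10
member 0 (0-1): L=3.0270, (cx,cy)=(0.5570,0.8305)
member 1 (0-2): L=3.4700, (cx,cy)=(1.0000,0.0000)
member 2 (1-2): L=3.0827, (cx,cy)=(0.5787,-0.8155)
member 3 (1-3): L=3.4202, (cx,cy)=(0.9997,0.0263)
member 4 (2-3): L=3.0747, (cx,cy)=(0.5318,0.8469)
member 5 (2-4): L=3.1300, (cx,cy)=(1.0000,0.0000)
member 6 (3-4): L=3.0026, (cx,cy)=(0.4979,-0.8672)
solve A·x = −loads:
  F[0-1] = +295.2947 N (tension)
  F[0-2] = +3503.9152 N (tension)
  F[1-2] = -289.9984 N (compression)
  F[1-3] = +332.4175 N (tension)
  F[2-3] = +2280.8963 N (tension)
  F[2-4] = +2020.4367 N (tension)
  F[3-4] = -4057.9546 N (compression)
  Rx@0 = -3668.3900 N
  Ry@0 = -245.2489 N
  Ry@4 = +3519.2089 N

2280.896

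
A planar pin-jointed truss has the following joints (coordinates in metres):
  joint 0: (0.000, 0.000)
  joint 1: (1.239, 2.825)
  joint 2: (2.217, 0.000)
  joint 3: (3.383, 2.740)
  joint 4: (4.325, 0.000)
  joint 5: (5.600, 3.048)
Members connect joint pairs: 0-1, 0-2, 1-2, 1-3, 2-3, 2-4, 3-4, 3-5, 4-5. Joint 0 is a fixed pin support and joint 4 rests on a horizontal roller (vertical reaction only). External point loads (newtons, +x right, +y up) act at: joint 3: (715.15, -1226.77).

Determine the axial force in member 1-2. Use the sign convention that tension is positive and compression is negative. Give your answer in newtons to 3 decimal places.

N=6 nodes, M=9 members, R=3 reactions → 2N=12, M+R=12
member 0 (0-1): L=3.0848, (cx,cy)=(0.4017,0.9158)
member 1 (0-2): L=2.2170, (cx,cy)=(1.0000,0.0000)
member 2 (1-2): L=2.9895, (cx,cy)=(0.3271,-0.9450)
member 3 (1-3): L=2.1457, (cx,cy)=(0.9992,-0.0396)
member 4 (2-3): L=2.9778, (cx,cy)=(0.3916,0.9201)
member 5 (2-4): L=2.1080, (cx,cy)=(1.0000,0.0000)
member 6 (3-4): L=2.8974, (cx,cy)=(0.3251,-0.9457)
member 7 (3-5): L=2.2383, (cx,cy)=(0.9905,0.1376)
member 8 (4-5): L=3.3039, (cx,cy)=(0.3859,0.9225)
solve A·x = −loads:
  F[0-1] = +202.9623 N (tension)
  F[0-2] = +633.6298 N (tension)
  F[1-2] = -202.8996 N (compression)
  F[1-3] = +148.0140 N (tension)
  F[2-3] = +208.3736 N (tension)
  F[2-4] = +485.6599 N (tension)
  F[3-4] = -1493.7942 N (compression)
  F[3-5] = +0.0000 N (tension)
  F[4-5] = +0.0000 N (tension)
  Rx@0 = -715.1500 N
  Ry@0 = -185.8714 N
  Ry@4 = +1412.6414 N

-202.900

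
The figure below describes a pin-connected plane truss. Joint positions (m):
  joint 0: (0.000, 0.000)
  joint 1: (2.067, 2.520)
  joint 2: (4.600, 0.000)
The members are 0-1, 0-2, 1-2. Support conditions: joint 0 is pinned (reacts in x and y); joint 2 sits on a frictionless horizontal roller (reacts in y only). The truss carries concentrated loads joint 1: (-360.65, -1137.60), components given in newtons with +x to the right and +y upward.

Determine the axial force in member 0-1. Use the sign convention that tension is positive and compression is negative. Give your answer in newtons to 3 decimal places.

N=3 nodes, M=3 members, R=3 reactions → 2N=6, M+R=6
member 0 (0-1): L=3.2593, (cx,cy)=(0.6342,0.7732)
member 1 (0-2): L=4.6000, (cx,cy)=(1.0000,0.0000)
member 2 (1-2): L=3.5730, (cx,cy)=(0.7089,-0.7053)
solve A·x = −loads:
  F[0-1] = -1065.7260 N (compression)
  F[0-2] = +315.2224 N (tension)
  F[1-2] = -444.6493 N (compression)
  Rx@0 = +360.6500 N
  Ry@0 = +823.9954 N
  Ry@2 = +313.6046 N

-1065.726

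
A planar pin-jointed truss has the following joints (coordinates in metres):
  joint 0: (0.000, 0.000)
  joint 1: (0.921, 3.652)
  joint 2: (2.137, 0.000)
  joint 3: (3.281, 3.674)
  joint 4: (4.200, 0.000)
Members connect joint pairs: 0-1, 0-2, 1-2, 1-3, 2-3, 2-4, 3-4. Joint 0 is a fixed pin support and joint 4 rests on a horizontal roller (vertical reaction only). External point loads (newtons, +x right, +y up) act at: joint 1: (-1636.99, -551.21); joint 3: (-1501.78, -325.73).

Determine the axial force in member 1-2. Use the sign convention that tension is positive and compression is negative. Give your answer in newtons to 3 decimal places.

N=5 nodes, M=7 members, R=3 reactions → 2N=10, M+R=10
member 0 (0-1): L=3.7663, (cx,cy)=(0.2445,0.9696)
member 1 (0-2): L=2.1370, (cx,cy)=(1.0000,0.0000)
member 2 (1-2): L=3.8491, (cx,cy)=(0.3159,-0.9488)
member 3 (1-3): L=2.3601, (cx,cy)=(1.0000,0.0093)
member 4 (2-3): L=3.8480, (cx,cy)=(0.2973,0.9548)
member 5 (2-4): L=2.0630, (cx,cy)=(1.0000,0.0000)
member 6 (3-4): L=3.7872, (cx,cy)=(0.2427,-0.9701)
solve A·x = −loads:
  F[0-1] = -3340.1158 N (compression)
  F[0-2] = -2321.9973 N (compression)
  F[1-2] = +2831.8347 N (tension)
  F[1-3] = -74.4078 N (compression)
  F[2-3] = -2814.0465 N (compression)
  F[2-4] = -590.7644 N (compression)
  F[3-4] = +2434.5369 N (tension)
  Rx@0 = +3138.7700 N
  Ry@0 = +3238.7121 N
  Ry@4 = -2361.7721 N

2831.835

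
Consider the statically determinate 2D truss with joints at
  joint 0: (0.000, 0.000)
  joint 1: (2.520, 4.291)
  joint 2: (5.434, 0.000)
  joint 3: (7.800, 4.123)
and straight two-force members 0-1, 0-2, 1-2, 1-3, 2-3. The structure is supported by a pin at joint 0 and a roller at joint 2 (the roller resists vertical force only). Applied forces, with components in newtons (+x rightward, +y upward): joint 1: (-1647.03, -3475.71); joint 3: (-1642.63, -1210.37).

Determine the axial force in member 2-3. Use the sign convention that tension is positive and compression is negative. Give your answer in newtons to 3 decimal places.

N=4 nodes, M=5 members, R=3 reactions → 2N=8, M+R=8
member 0 (0-1): L=4.9763, (cx,cy)=(0.5064,0.8623)
member 1 (0-2): L=5.4340, (cx,cy)=(1.0000,0.0000)
member 2 (1-2): L=5.1869, (cx,cy)=(0.5618,-0.8273)
member 3 (1-3): L=5.2827, (cx,cy)=(0.9995,-0.0318)
member 4 (2-3): L=4.7536, (cx,cy)=(0.4977,0.8673)
solve A·x = −loads:
  F[0-1] = -4503.9990 N (compression)
  F[0-2] = -1008.8112 N (compression)
  F[1-2] = +529.0786 N (tension)
  F[1-3] = -931.5254 N (compression)
  F[2-3] = -1429.6595 N (compression)
  Rx@0 = +3289.6600 N
  Ry@0 = +3883.7786 N
  Ry@2 = +802.3014 N

-1429.660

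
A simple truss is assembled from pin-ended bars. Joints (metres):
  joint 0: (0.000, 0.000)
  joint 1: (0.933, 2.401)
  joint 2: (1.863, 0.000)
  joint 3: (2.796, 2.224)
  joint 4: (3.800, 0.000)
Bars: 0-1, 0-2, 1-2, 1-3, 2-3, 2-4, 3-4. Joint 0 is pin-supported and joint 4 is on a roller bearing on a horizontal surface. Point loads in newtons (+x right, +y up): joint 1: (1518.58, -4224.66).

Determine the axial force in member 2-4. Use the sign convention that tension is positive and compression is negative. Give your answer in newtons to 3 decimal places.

N=5 nodes, M=7 members, R=3 reactions → 2N=10, M+R=10
member 0 (0-1): L=2.5759, (cx,cy)=(0.3622,0.9321)
member 1 (0-2): L=1.8630, (cx,cy)=(1.0000,0.0000)
member 2 (1-2): L=2.5748, (cx,cy)=(0.3612,-0.9325)
member 3 (1-3): L=1.8714, (cx,cy)=(0.9955,-0.0946)
member 4 (2-3): L=2.4118, (cx,cy)=(0.3869,0.9221)
member 5 (2-4): L=1.9370, (cx,cy)=(1.0000,0.0000)
member 6 (3-4): L=2.4401, (cx,cy)=(0.4115,-0.9114)
solve A·x = −loads:
  F[0-1] = -2390.1873 N (compression)
  F[0-2] = +2384.3123 N (tension)
  F[1-2] = -1970.9264 N (compression)
  F[1-3] = -1679.9642 N (compression)
  F[2-3] = +1993.0483 N (tension)
  F[2-4] = +901.4186 N (tension)
  F[3-4] = -2190.8076 N (compression)
  Rx@0 = -1518.5800 N
  Ry@0 = +2227.8920 N
  Ry@4 = +1996.7680 N

901.419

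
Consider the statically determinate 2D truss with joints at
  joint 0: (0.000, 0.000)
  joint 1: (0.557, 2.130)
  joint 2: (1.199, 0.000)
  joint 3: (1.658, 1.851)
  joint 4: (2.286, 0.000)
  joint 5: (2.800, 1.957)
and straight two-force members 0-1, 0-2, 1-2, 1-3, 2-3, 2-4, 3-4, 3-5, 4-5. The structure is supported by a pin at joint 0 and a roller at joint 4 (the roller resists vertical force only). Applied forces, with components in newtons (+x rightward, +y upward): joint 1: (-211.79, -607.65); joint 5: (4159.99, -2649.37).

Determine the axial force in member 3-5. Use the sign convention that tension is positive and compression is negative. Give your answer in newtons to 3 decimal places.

N=6 nodes, M=9 members, R=3 reactions → 2N=12, M+R=12
member 0 (0-1): L=2.2016, (cx,cy)=(0.2530,0.9675)
member 1 (0-2): L=1.1990, (cx,cy)=(1.0000,0.0000)
member 2 (1-2): L=2.2246, (cx,cy)=(0.2886,-0.9575)
member 3 (1-3): L=1.1358, (cx,cy)=(0.9694,-0.2456)
member 4 (2-3): L=1.9071, (cx,cy)=(0.2407,0.9706)
member 5 (2-4): L=1.0870, (cx,cy)=(1.0000,0.0000)
member 6 (3-4): L=1.9546, (cx,cy)=(0.3213,-0.9470)
member 7 (3-5): L=1.1469, (cx,cy)=(0.9957,0.0924)
member 8 (4-5): L=2.0234, (cx,cy)=(0.2540,0.9672)
solve A·x = −loads:
  F[0-1] = +3617.7543 N (tension)
  F[0-2] = +3032.9261 N (tension)
  F[1-2] = -4967.9854 N (compression)
  F[1-3] = +2641.6887 N (tension)
  F[2-3] = +4900.6825 N (tension)
  F[2-4] = +419.7227 N (tension)
  F[3-4] = -3849.8434 N (compression)
  F[3-5] = +4998.5708 N (tension)
  F[4-5] = -3216.8758 N (compression)
  Rx@0 = -3948.2000 N
  Ry@0 = -3500.0600 N
  Ry@4 = +6757.0800 N

4998.571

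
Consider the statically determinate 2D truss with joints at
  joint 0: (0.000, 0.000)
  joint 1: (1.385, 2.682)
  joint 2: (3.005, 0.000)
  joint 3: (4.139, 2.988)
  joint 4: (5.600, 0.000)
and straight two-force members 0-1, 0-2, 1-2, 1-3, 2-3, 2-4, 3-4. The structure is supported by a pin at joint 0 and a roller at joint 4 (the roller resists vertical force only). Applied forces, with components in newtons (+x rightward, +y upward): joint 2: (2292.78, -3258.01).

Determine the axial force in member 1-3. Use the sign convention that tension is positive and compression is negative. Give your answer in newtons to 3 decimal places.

-1594.928

N=5 nodes, M=7 members, R=3 reactions → 2N=10, M+R=10
member 0 (0-1): L=3.0185, (cx,cy)=(0.4588,0.8885)
member 1 (0-2): L=3.0050, (cx,cy)=(1.0000,0.0000)
member 2 (1-2): L=3.1333, (cx,cy)=(0.5170,-0.8560)
member 3 (1-3): L=2.7709, (cx,cy)=(0.9939,0.1104)
member 4 (2-3): L=3.1960, (cx,cy)=(0.3548,0.9349)
member 5 (2-4): L=2.5950, (cx,cy)=(1.0000,0.0000)
member 6 (3-4): L=3.3261, (cx,cy)=(0.4393,-0.8984)
solve A·x = −loads:
  F[0-1] = -1699.1602 N (compression)
  F[0-2] = +3072.4175 N (tension)
  F[1-2] = +1558.0109 N (tension)
  F[1-3] = -1594.9277 N (compression)
  F[2-3] = +2058.3309 N (tension)
  F[2-4] = +854.8275 N (tension)
  F[3-4] = -1946.0686 N (compression)
  Rx@0 = -2292.7800 N
  Ry@0 = +1509.7386 N
  Ry@4 = +1748.2714 N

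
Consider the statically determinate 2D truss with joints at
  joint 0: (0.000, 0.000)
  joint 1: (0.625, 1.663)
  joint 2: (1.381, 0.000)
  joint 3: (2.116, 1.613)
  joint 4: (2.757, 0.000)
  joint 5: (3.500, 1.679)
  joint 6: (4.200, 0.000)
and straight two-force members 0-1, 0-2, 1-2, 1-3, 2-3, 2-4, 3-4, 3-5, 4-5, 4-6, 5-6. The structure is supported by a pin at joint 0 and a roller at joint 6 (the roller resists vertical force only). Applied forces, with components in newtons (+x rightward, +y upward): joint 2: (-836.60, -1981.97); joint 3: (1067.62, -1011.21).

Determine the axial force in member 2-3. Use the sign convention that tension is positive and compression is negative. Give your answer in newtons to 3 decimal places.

571.157

N=7 nodes, M=11 members, R=3 reactions → 2N=14, M+R=14
member 0 (0-1): L=1.7766, (cx,cy)=(0.3518,0.9361)
member 1 (0-2): L=1.3810, (cx,cy)=(1.0000,0.0000)
member 2 (1-2): L=1.8268, (cx,cy)=(0.4138,-0.9103)
member 3 (1-3): L=1.4918, (cx,cy)=(0.9994,-0.0335)
member 4 (2-3): L=1.7726, (cx,cy)=(0.4147,0.9100)
member 5 (2-4): L=1.3760, (cx,cy)=(1.0000,0.0000)
member 6 (3-4): L=1.7357, (cx,cy)=(0.3693,-0.9293)
member 7 (3-5): L=1.3856, (cx,cy)=(0.9989,0.0476)
member 8 (4-5): L=1.8361, (cx,cy)=(0.4047,0.9145)
member 9 (4-6): L=1.4430, (cx,cy)=(1.0000,0.0000)
member 10 (5-6): L=1.8191, (cx,cy)=(0.3848,-0.9230)
solve A·x = −loads:
  F[0-1] = -1519.1262 N (compression)
  F[0-2] = +765.4515 N (tension)
  F[1-2] = +1606.2308 N (tension)
  F[1-3] = -1199.8348 N (compression)
  F[2-3] = +571.1572 N (tension)
  F[2-4] = +2029.9488 N (tension)
  F[3-4] = -1761.4673 N (compression)
  F[3-5] = -1381.0000 N (compression)
  F[4-5] = +1790.0661 N (tension)
  F[4-6] = +655.0419 N (tension)
  F[5-6] = -1702.2452 N (compression)
  Rx@0 = -231.0200 N
  Ry@0 = +1422.0152 N
  Ry@6 = +1571.1648 N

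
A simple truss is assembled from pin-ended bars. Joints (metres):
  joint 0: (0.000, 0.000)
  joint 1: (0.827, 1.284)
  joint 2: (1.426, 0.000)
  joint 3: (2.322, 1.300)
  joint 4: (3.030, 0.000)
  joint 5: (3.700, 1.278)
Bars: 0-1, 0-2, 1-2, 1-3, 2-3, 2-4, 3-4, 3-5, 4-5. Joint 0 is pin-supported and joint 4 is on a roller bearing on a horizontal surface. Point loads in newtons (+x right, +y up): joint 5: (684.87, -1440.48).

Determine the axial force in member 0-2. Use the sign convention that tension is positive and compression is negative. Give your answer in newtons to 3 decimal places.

N=6 nodes, M=9 members, R=3 reactions → 2N=12, M+R=12
member 0 (0-1): L=1.5273, (cx,cy)=(0.5415,0.8407)
member 1 (0-2): L=1.4260, (cx,cy)=(1.0000,0.0000)
member 2 (1-2): L=1.4168, (cx,cy)=(0.4228,-0.9062)
member 3 (1-3): L=1.4951, (cx,cy)=(0.9999,0.0107)
member 4 (2-3): L=1.5789, (cx,cy)=(0.5675,0.8234)
member 5 (2-4): L=1.6040, (cx,cy)=(1.0000,0.0000)
member 6 (3-4): L=1.4803, (cx,cy)=(0.4783,-0.8782)
member 7 (3-5): L=1.3782, (cx,cy)=(0.9999,-0.0160)
member 8 (4-5): L=1.4430, (cx,cy)=(0.4643,0.8857)
solve A·x = −loads:
  F[0-1] = +722.4701 N (tension)
  F[0-2] = +293.6630 N (tension)
  F[1-2] = -662.3039 N (compression)
  F[1-3] = +671.2474 N (tension)
  F[2-3] = +728.9554 N (tension)
  F[2-4] = -400.0183 N (compression)
  F[3-4] = -717.5860 N (compression)
  F[3-5] = +1428.2802 N (tension)
  F[4-5] = -1600.6890 N (compression)
  Rx@0 = -684.8700 N
  Ry@0 = -607.3879 N
  Ry@4 = +2047.8679 N

293.663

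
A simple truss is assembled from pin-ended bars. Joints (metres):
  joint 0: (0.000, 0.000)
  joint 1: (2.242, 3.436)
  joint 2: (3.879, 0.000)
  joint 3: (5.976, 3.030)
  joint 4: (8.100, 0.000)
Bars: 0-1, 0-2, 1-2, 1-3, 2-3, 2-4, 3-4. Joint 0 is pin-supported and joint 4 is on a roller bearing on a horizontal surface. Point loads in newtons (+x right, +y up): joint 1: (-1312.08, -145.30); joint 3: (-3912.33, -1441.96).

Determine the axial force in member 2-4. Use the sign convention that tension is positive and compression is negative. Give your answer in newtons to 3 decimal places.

-642.120

N=5 nodes, M=7 members, R=3 reactions → 2N=10, M+R=10
member 0 (0-1): L=4.1028, (cx,cy)=(0.5465,0.8375)
member 1 (0-2): L=3.8790, (cx,cy)=(1.0000,0.0000)
member 2 (1-2): L=3.8060, (cx,cy)=(0.4301,-0.9028)
member 3 (1-3): L=3.7560, (cx,cy)=(0.9941,-0.1081)
member 4 (2-3): L=3.6849, (cx,cy)=(0.5691,0.8223)
member 5 (2-4): L=4.2210, (cx,cy)=(1.0000,0.0000)
member 6 (3-4): L=3.7003, (cx,cy)=(0.5740,-0.8189)
solve A·x = −loads:
  F[0-1] = -2989.0448 N (compression)
  F[0-2] = -3591.0134 N (compression)
  F[1-2] = +2795.4225 N (tension)
  F[1-3] = -1532.6273 N (compression)
  F[2-3] = -3069.0828 N (compression)
  F[2-4] = -642.1200 N (compression)
  F[3-4] = +1118.6636 N (tension)
  Rx@0 = +5224.4100 N
  Ry@0 = +2503.2787 N
  Ry@4 = -916.0187 N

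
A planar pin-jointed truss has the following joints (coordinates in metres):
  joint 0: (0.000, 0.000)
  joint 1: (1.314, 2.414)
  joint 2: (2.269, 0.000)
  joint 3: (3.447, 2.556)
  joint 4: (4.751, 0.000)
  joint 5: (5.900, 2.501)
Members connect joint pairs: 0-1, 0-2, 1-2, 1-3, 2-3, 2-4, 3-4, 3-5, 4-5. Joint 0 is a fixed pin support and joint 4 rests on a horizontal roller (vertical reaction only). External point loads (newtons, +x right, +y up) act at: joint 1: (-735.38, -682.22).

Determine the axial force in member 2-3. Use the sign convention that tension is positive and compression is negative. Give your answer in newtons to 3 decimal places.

-217.247

N=6 nodes, M=9 members, R=3 reactions → 2N=12, M+R=12
member 0 (0-1): L=2.7485, (cx,cy)=(0.4781,0.8783)
member 1 (0-2): L=2.2690, (cx,cy)=(1.0000,0.0000)
member 2 (1-2): L=2.5960, (cx,cy)=(0.3679,-0.9299)
member 3 (1-3): L=2.1377, (cx,cy)=(0.9978,0.0664)
member 4 (2-3): L=2.8144, (cx,cy)=(0.4186,0.9082)
member 5 (2-4): L=2.4820, (cx,cy)=(1.0000,0.0000)
member 6 (3-4): L=2.8694, (cx,cy)=(0.4544,-0.8908)
member 7 (3-5): L=2.4536, (cx,cy)=(0.9997,-0.0224)
member 8 (4-5): L=2.7523, (cx,cy)=(0.4175,0.9087)
solve A·x = −loads:
  F[0-1] = -987.3313 N (compression)
  F[0-2] = -263.3495 N (compression)
  F[1-2] = +212.1794 N (tension)
  F[1-3] = +185.7057 N (tension)
  F[2-3] = -217.2468 N (compression)
  F[2-4] = -94.3642 N (compression)
  F[3-4] = +207.6458 N (tension)
  F[3-5] = +0.0000 N (tension)
  F[4-5] = -0.0000 N (compression)
  Rx@0 = +735.3800 N
  Ry@0 = +867.1853 N
  Ry@4 = -184.9653 N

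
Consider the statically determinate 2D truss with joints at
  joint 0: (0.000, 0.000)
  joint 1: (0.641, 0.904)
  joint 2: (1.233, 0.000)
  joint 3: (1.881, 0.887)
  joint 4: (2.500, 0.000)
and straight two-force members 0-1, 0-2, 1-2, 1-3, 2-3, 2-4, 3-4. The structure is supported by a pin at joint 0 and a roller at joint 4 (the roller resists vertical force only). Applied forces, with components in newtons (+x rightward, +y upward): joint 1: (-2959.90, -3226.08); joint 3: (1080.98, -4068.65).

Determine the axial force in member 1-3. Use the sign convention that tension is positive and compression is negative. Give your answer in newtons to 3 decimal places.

-514.822

N=5 nodes, M=7 members, R=3 reactions → 2N=10, M+R=10
member 0 (0-1): L=1.1082, (cx,cy)=(0.5784,0.8157)
member 1 (0-2): L=1.2330, (cx,cy)=(1.0000,0.0000)
member 2 (1-2): L=1.0806, (cx,cy)=(0.5478,-0.8366)
member 3 (1-3): L=1.2401, (cx,cy)=(0.9999,-0.0137)
member 4 (2-3): L=1.0985, (cx,cy)=(0.5899,0.8075)
member 5 (2-4): L=1.2670, (cx,cy)=(1.0000,0.0000)
member 6 (3-4): L=1.0816, (cx,cy)=(0.5723,-0.8201)
solve A·x = −loads:
  F[0-1] = -5017.6230 N (compression)
  F[0-2] = +1023.3628 N (tension)
  F[1-2] = +1044.7994 N (tension)
  F[1-3] = -514.8220 N (compression)
  F[2-3] = -1082.4569 N (compression)
  F[2-4] = +2234.2976 N (tension)
  F[3-4] = -3904.1843 N (compression)
  Rx@0 = +1878.9200 N
  Ry@0 = +4093.0790 N
  Ry@4 = +3201.6510 N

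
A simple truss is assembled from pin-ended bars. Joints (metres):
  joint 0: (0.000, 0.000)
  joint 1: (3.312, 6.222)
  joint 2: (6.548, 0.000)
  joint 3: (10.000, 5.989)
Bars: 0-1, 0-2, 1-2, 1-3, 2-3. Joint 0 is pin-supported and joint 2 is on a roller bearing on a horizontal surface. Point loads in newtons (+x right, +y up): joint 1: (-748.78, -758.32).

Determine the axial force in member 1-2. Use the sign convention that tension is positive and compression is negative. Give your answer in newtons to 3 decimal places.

N=4 nodes, M=5 members, R=3 reactions → 2N=8, M+R=8
member 0 (0-1): L=7.0486, (cx,cy)=(0.4699,0.8827)
member 1 (0-2): L=6.5480, (cx,cy)=(1.0000,0.0000)
member 2 (1-2): L=7.0132, (cx,cy)=(0.4614,-0.8872)
member 3 (1-3): L=6.6921, (cx,cy)=(0.9994,-0.0348)
member 4 (2-3): L=6.9126, (cx,cy)=(0.4994,0.8664)
solve A·x = −loads:
  F[0-1] = -1230.5696 N (compression)
  F[0-2] = -170.5585 N (compression)
  F[1-2] = +369.6418 N (tension)
  F[1-3] = -0.0000 N (tension)
  F[2-3] = +0.0000 N (tension)
  Rx@0 = +748.7800 N
  Ry@0 = +1086.2603 N
  Ry@2 = -327.9403 N

369.642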